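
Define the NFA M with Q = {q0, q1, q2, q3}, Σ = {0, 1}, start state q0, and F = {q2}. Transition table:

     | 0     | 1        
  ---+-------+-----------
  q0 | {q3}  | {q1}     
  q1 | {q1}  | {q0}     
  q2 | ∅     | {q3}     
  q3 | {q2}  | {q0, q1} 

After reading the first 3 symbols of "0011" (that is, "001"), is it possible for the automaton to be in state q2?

No

Start in {q0}.
Read '0': {q0} → {q3}.
Read '0': {q3} → {q2}.
Read '1': {q2} → {q3}.
State q2 is not in {q3}.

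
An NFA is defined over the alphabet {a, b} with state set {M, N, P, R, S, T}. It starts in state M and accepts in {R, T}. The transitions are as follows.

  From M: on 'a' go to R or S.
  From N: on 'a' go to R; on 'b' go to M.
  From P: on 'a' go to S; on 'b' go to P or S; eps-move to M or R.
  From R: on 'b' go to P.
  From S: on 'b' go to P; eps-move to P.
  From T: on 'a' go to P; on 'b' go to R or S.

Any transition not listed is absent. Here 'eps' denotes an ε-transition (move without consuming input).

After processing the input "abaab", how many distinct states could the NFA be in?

4

Start in {M}.
Read 'a': M→{R, S}; union {R, S}; ε-closure = {M, P, R, S}.
Read 'b': M→∅, P→{P, S}, R→{P}, S→{P}; union {P, S}; ε-closure = {M, P, R, S}.
Read 'a': M→{R, S}, P→{S}, R→∅, S→∅; union {R, S}; ε-closure = {M, P, R, S}.
Read 'a': M→{R, S}, P→{S}, R→∅, S→∅; union {R, S}; ε-closure = {M, P, R, S}.
Read 'b': M→∅, P→{P, S}, R→{P}, S→{P}; union {P, S}; ε-closure = {M, P, R, S}.
That set has 4 states.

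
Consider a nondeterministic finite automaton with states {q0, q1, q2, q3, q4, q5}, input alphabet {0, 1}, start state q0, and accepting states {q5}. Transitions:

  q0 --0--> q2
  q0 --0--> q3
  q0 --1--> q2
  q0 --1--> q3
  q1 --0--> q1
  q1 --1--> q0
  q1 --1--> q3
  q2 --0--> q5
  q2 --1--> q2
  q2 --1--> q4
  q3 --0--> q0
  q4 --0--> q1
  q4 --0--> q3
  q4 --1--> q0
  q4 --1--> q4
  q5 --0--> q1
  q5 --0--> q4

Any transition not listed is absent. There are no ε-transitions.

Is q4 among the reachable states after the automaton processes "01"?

Start in {q0}.
Read '0': q0→{q2, q3}; now {q2, q3}.
Read '1': q2→{q2, q4}, q3→∅; now {q2, q4}.
State q4 is in {q2, q4}.

Yes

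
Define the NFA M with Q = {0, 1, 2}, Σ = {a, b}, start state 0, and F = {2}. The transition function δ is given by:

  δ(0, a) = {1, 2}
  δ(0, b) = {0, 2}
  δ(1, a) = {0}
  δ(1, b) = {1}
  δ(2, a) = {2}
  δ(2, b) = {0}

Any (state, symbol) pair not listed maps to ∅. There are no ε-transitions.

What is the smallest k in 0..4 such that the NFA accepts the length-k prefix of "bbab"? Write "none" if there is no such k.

Start in {0}.
Read 'b': 0→{0, 2}; now {0, 2}.
None of the earlier sets intersect F, but {0, 2} does.

1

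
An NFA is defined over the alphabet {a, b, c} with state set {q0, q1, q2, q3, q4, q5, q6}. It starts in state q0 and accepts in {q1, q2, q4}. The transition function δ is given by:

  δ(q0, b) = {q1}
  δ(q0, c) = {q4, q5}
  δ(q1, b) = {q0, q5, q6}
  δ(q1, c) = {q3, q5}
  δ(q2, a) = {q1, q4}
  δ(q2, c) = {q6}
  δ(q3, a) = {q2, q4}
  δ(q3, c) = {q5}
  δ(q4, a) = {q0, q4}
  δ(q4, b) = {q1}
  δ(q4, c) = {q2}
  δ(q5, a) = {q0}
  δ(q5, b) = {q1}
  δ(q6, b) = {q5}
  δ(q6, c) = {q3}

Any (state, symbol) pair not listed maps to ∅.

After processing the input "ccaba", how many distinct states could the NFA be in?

1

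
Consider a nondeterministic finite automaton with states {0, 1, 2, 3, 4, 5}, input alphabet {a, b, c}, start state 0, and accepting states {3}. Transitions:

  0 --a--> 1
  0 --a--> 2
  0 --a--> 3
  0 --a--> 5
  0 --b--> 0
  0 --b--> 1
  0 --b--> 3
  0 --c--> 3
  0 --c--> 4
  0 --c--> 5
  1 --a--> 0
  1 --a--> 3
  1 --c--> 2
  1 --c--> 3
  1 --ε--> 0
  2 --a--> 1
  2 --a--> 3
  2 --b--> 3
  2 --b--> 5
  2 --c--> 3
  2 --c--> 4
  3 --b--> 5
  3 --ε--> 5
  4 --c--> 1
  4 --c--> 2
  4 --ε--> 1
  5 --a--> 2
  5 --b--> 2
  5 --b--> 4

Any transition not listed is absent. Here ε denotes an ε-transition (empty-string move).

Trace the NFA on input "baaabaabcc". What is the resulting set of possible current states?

{0, 1, 2, 3, 4, 5}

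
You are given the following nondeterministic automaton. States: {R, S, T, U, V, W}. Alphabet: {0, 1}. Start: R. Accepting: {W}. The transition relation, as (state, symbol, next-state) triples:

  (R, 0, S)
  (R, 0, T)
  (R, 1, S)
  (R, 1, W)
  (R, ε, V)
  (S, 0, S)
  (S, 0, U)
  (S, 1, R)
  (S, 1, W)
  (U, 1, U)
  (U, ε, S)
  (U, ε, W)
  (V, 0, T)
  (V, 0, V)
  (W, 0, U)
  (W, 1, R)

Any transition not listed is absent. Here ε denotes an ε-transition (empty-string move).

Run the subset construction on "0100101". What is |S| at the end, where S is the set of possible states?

5

Start: ε-closure({R}) = {R, V}.
Read '0': {R, V} → {S, T, V}.
Read '1': {S, T, V} → {R, V, W}.
Read '0': {R, V, W} → {S, T, U, V, W}.
Read '0': {S, T, U, V, W} → {S, T, U, V, W}.
Read '1': {S, T, U, V, W} → {R, S, U, V, W}.
Read '0': {R, S, U, V, W} → {S, T, U, V, W}.
Read '1': {S, T, U, V, W} → {R, S, U, V, W}.
That set has 5 states.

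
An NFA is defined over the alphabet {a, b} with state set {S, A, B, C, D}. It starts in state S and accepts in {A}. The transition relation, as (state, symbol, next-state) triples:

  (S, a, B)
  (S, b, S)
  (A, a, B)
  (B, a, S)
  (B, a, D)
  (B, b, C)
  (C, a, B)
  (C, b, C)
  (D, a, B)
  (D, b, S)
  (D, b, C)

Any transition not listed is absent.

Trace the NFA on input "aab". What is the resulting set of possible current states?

{S, C}

Start in {S}.
Read 'a': {S} → {B}.
Read 'a': {B} → {S, D}.
Read 'b': {S, D} → {S, C}.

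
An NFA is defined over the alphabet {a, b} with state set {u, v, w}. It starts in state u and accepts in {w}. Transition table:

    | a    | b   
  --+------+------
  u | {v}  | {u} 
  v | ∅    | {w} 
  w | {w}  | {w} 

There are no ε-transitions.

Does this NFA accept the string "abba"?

Start in {u}.
Read 'a': {u} → {v}.
Read 'b': {v} → {w}.
Read 'b': {w} → {w}.
Read 'a': {w} → {w}.
The final set {w} contains the accepting state w.

Yes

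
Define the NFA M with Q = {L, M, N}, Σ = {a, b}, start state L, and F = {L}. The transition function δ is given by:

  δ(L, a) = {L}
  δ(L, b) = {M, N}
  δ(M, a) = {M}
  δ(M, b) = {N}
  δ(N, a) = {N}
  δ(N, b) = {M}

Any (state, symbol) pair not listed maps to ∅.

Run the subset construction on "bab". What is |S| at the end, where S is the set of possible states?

2

Start in {L}.
Read 'b': {L} → {M, N}.
Read 'a': {M, N} → {M, N}.
Read 'b': {M, N} → {M, N}.
That set has 2 states.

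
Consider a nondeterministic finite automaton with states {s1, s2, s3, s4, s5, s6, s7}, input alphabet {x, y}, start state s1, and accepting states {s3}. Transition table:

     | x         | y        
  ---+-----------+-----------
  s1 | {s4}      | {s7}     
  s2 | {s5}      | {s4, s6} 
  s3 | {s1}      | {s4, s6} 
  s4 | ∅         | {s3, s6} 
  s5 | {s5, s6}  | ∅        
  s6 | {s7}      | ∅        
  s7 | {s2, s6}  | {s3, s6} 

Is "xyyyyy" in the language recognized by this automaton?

Yes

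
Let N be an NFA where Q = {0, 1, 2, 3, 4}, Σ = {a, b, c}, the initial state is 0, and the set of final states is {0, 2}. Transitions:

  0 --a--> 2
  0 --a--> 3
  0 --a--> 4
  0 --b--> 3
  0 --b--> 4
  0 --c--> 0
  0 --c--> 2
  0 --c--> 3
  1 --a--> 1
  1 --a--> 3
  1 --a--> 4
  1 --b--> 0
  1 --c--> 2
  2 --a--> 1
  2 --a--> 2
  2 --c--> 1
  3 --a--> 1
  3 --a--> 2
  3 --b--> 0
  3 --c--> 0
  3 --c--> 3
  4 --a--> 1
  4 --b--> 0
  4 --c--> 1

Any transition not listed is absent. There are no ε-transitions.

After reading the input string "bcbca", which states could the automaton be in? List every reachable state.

{1, 2, 3, 4}

Start in {0}.
Read 'b': {0} → {3, 4}.
Read 'c': {3, 4} → {0, 1, 3}.
Read 'b': {0, 1, 3} → {0, 3, 4}.
Read 'c': {0, 3, 4} → {0, 1, 2, 3}.
Read 'a': {0, 1, 2, 3} → {1, 2, 3, 4}.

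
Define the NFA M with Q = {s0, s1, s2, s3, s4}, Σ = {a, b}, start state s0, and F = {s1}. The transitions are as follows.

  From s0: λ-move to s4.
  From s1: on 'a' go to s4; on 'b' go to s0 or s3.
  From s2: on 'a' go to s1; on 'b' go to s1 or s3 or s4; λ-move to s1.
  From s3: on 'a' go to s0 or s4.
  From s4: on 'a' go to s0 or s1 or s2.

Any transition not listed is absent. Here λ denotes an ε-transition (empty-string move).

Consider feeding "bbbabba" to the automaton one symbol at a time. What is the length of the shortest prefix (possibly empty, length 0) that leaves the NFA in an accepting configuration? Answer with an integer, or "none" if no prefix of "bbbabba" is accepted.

none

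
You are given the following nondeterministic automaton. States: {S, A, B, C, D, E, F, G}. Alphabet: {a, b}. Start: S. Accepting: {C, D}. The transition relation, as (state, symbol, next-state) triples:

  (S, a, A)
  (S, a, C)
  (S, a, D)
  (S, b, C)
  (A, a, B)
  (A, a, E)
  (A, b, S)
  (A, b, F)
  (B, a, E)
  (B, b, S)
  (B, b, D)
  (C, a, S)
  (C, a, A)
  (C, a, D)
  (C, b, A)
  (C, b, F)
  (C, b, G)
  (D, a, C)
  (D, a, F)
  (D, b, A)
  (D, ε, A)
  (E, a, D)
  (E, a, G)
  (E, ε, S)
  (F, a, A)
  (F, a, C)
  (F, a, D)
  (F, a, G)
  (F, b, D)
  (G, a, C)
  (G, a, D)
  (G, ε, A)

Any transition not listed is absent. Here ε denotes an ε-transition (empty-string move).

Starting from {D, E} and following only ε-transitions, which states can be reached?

{S, A, D, E}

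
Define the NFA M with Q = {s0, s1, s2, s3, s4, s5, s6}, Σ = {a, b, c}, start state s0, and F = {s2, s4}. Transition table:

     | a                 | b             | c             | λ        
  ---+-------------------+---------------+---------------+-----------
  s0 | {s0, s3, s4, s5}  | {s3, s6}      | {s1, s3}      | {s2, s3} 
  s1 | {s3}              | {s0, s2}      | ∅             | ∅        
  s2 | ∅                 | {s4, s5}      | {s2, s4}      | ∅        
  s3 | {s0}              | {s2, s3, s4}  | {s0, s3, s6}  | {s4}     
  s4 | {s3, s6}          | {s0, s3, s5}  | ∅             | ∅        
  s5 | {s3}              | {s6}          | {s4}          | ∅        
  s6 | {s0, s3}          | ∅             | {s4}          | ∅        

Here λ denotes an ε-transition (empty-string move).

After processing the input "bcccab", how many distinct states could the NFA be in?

6

Start: ε-closure({s0}) = {s0, s2, s3, s4}.
Read 'b': {s0, s2, s3, s4} → {s0, s2, s3, s4, s5, s6}.
Read 'c': {s0, s2, s3, s4, s5, s6} → {s0, s1, s2, s3, s4, s6}.
Read 'c': {s0, s1, s2, s3, s4, s6} → {s0, s1, s2, s3, s4, s6}.
Read 'c': {s0, s1, s2, s3, s4, s6} → {s0, s1, s2, s3, s4, s6}.
Read 'a': {s0, s1, s2, s3, s4, s6} → {s0, s2, s3, s4, s5, s6}.
Read 'b': {s0, s2, s3, s4, s5, s6} → {s0, s2, s3, s4, s5, s6}.
That set has 6 states.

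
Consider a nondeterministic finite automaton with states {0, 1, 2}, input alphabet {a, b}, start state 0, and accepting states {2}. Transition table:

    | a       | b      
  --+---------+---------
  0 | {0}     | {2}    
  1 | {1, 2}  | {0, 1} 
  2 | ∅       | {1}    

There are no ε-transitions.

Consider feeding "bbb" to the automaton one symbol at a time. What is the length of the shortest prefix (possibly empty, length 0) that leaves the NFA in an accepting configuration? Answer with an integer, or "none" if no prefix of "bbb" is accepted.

Start in {0}.
Read 'b': 0→{2}; now {2}.
None of the earlier sets intersect F, but {2} does.

1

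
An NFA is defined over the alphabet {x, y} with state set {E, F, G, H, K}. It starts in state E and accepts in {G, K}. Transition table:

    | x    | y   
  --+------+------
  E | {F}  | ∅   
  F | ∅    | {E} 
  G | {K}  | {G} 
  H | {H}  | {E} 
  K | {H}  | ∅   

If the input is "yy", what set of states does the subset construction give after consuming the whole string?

∅

Start in {E}.
Read 'y': E→∅; now ∅.
The set is empty and remains empty for the remaining 1 symbol.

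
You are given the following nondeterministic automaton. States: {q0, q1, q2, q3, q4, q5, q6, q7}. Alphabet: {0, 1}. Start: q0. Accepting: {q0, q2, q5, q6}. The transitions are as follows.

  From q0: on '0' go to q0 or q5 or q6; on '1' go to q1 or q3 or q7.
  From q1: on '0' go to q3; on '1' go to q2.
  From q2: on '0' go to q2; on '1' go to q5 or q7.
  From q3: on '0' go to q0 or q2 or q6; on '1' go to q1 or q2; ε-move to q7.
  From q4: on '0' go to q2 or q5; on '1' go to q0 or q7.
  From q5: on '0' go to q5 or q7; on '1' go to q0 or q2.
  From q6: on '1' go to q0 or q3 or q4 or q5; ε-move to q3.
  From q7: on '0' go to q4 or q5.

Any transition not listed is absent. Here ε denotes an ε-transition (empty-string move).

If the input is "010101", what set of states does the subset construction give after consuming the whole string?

Start in {q0}.
Read '0': q0→{q0, q5, q6}; union {q0, q5, q6}; ε-closure = {q0, q3, q5, q6, q7}.
Read '1': q0→{q1, q3, q7}, q3→{q1, q2}, q5→{q0, q2}, q6→{q0, q3, q4, q5}, q7→∅; now {q0, q1, q2, q3, q4, q5, q7}.
Read '0': q0→{q0, q5, q6}, q1→{q3}, q2→{q2}, q3→{q0, q2, q6}, q4→{q2, q5}, q5→{q5, q7}, q7→{q4, q5}; now {q0, q2, q3, q4, q5, q6, q7}.
Read '1': q0→{q1, q3, q7}, q2→{q5, q7}, q3→{q1, q2}, q4→{q0, q7}, q5→{q0, q2}, q6→{q0, q3, q4, q5}, q7→∅; now {q0, q1, q2, q3, q4, q5, q7}.
Read '0': q0→{q0, q5, q6}, q1→{q3}, q2→{q2}, q3→{q0, q2, q6}, q4→{q2, q5}, q5→{q5, q7}, q7→{q4, q5}; now {q0, q2, q3, q4, q5, q6, q7}.
Read '1': q0→{q1, q3, q7}, q2→{q5, q7}, q3→{q1, q2}, q4→{q0, q7}, q5→{q0, q2}, q6→{q0, q3, q4, q5}, q7→∅; now {q0, q1, q2, q3, q4, q5, q7}.

{q0, q1, q2, q3, q4, q5, q7}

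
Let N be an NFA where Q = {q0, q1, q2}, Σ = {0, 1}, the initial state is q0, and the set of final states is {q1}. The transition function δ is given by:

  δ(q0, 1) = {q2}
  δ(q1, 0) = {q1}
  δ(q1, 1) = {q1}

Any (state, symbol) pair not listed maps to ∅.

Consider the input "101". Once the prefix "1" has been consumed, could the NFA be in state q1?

Start in {q0}.
Read '1': q0→{q2}; now {q2}.
State q1 is not in {q2}.

No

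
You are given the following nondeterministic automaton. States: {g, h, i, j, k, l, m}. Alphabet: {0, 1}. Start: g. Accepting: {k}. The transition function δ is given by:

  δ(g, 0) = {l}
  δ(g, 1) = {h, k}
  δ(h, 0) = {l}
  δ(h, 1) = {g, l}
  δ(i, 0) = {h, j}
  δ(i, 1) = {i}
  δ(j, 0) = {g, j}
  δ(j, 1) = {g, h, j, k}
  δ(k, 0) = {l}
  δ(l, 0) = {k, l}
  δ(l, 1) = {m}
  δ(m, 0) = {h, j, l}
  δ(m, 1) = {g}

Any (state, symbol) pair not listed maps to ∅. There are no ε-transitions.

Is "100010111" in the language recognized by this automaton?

Yes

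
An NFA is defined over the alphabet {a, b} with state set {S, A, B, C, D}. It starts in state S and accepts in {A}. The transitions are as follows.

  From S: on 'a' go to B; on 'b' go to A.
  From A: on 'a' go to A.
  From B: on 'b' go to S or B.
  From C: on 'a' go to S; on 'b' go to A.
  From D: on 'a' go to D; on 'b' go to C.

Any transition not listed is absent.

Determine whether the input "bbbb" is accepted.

Start in {S}.
Read 'b': S→{A}; now {A}.
Read 'b': A→∅; now ∅.
The set is empty and remains empty for the remaining 2 symbols.
The final set ∅ contains no accepting state.

No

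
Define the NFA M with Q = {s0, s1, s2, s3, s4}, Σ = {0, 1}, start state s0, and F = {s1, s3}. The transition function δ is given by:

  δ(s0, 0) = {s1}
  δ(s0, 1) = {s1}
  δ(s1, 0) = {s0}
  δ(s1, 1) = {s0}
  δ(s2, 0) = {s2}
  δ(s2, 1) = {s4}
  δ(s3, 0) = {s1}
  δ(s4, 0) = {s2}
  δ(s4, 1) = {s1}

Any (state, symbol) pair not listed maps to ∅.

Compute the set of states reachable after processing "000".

Start in {s0}.
Read '0': s0→{s1}; now {s1}.
Read '0': s1→{s0}; now {s0}.
Read '0': s0→{s1}; now {s1}.

{s1}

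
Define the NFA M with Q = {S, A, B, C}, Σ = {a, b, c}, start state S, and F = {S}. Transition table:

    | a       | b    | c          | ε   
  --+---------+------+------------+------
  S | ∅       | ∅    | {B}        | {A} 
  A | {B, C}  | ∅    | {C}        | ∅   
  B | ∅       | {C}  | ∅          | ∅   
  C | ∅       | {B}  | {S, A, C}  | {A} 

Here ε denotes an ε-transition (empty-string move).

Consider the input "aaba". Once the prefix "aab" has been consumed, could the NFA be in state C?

Yes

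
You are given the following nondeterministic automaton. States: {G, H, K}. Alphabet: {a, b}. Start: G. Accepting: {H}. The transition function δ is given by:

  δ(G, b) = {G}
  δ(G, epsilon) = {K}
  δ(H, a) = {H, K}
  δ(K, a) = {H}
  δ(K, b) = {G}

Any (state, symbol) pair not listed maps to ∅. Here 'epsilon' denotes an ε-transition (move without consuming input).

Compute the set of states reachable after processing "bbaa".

{H, K}

Start: ε-closure({G}) = {G, K}.
Read 'b': {G, K} → {G, K}.
Read 'b': {G, K} → {G, K}.
Read 'a': {G, K} → {H}.
Read 'a': {H} → {H, K}.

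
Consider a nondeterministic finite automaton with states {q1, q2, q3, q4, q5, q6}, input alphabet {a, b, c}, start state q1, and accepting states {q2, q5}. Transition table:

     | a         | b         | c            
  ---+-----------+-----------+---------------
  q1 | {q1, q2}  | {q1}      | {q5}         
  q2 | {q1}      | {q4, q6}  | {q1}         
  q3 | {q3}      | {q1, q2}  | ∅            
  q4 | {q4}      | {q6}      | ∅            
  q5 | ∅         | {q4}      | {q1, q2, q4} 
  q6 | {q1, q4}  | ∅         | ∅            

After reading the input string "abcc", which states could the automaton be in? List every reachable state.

{q1, q2, q4}

Start in {q1}.
Read 'a': q1→{q1, q2}; now {q1, q2}.
Read 'b': q1→{q1}, q2→{q4, q6}; now {q1, q4, q6}.
Read 'c': q1→{q5}, q4→∅, q6→∅; now {q5}.
Read 'c': q5→{q1, q2, q4}; now {q1, q2, q4}.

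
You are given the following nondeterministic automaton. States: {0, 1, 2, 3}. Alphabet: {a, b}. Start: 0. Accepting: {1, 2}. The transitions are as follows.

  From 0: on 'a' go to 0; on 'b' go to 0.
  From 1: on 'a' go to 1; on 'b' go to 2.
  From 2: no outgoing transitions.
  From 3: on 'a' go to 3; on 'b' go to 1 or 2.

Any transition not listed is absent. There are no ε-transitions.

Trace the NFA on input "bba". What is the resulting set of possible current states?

{0}

Start in {0}.
Read 'b': {0} → {0}.
Read 'b': {0} → {0}.
Read 'a': {0} → {0}.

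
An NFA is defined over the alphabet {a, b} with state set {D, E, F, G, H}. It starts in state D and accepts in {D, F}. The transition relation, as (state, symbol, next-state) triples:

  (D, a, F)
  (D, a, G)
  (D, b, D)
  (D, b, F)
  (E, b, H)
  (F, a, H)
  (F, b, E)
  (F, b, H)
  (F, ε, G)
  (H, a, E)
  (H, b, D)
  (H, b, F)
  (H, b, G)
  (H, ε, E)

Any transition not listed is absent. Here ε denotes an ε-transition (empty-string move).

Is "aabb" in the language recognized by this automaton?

Yes

Start in {D}.
Read 'a': {D} → {F, G}.
Read 'a': {F, G} → {E, H}.
Read 'b': {E, H} → {D, E, F, G, H}.
Read 'b': {D, E, F, G, H} → {D, E, F, G, H}.
The final set {D, E, F, G, H} contains the accepting states D, F.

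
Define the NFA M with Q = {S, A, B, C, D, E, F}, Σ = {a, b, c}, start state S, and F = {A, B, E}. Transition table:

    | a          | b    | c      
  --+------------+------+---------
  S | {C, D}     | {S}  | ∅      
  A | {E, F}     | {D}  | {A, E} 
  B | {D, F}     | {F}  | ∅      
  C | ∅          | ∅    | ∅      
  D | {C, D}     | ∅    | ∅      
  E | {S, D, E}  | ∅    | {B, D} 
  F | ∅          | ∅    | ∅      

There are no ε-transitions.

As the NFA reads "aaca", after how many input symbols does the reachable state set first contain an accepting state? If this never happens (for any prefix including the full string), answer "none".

Start in {S}.
Read 'a': S→{C, D}; now {C, D}.
Read 'a': C→∅, D→{C, D}; now {C, D}.
Read 'c': C→∅, D→∅; now ∅.
The set is empty and remains empty for the remaining 1 symbol.
No reachable set along the way intersects F.

none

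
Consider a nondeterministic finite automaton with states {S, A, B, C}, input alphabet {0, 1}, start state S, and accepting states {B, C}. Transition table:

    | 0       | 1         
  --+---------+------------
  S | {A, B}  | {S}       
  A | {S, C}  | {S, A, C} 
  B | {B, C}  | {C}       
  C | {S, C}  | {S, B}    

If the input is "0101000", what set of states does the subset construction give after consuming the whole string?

{S, A, B, C}

Start in {S}.
Read '0': S→{A, B}; now {A, B}.
Read '1': A→{S, A, C}, B→{C}; now {S, A, C}.
Read '0': S→{A, B}, A→{S, C}, C→{S, C}; now {S, A, B, C}.
Read '1': S→{S}, A→{S, A, C}, B→{C}, C→{S, B}; now {S, A, B, C}.
Read '0': S→{A, B}, A→{S, C}, B→{B, C}, C→{S, C}; now {S, A, B, C}.
Read '0': S→{A, B}, A→{S, C}, B→{B, C}, C→{S, C}; now {S, A, B, C}.
Read '0': S→{A, B}, A→{S, C}, B→{B, C}, C→{S, C}; now {S, A, B, C}.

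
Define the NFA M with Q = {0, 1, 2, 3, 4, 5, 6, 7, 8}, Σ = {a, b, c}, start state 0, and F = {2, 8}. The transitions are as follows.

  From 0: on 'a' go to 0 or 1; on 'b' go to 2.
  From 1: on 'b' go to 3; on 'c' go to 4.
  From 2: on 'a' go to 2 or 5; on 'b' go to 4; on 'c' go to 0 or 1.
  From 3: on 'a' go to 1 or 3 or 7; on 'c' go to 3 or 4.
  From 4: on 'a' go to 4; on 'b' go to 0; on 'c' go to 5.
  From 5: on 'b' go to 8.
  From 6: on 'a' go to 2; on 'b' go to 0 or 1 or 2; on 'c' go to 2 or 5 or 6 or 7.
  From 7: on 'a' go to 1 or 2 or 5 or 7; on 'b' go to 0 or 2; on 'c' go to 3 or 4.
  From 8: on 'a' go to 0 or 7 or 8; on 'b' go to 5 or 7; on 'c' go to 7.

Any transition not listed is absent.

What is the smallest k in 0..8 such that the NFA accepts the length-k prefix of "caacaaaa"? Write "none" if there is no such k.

none

Start in {0}.
Read 'c': {0} → ∅.
The set is empty and remains empty for the remaining 7 symbols.
No reachable set along the way intersects F.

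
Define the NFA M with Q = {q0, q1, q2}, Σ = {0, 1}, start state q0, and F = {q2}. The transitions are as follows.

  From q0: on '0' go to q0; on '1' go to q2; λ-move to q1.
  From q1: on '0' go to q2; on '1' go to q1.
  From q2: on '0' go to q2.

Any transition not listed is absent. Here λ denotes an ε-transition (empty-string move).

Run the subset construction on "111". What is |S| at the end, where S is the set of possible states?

1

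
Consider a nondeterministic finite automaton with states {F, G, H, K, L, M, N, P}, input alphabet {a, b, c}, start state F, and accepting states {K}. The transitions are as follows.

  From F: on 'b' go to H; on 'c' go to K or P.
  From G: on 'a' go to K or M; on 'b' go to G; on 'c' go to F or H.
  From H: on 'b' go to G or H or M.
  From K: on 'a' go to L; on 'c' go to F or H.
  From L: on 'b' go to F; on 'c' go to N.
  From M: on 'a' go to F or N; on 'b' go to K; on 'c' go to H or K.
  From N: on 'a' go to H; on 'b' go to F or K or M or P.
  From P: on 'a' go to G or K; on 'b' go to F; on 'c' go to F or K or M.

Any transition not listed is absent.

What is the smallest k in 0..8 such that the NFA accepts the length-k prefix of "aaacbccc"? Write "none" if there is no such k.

none

Start in {F}.
Read 'a': {F} → ∅.
The set is empty and remains empty for the remaining 7 symbols.
No reachable set along the way intersects F.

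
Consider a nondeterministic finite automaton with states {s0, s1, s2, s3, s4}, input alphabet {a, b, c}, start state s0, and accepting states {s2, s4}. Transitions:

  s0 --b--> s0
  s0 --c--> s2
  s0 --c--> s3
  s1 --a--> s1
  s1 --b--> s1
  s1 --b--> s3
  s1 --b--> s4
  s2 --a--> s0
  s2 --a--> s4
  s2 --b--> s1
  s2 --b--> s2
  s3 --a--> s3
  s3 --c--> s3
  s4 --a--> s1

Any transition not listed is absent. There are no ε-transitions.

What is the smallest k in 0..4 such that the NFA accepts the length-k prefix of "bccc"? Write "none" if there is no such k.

2

Start in {s0}.
Read 'b': {s0} → {s0}.
Read 'c': {s0} → {s2, s3}.
None of the earlier sets intersect F, but {s2, s3} does.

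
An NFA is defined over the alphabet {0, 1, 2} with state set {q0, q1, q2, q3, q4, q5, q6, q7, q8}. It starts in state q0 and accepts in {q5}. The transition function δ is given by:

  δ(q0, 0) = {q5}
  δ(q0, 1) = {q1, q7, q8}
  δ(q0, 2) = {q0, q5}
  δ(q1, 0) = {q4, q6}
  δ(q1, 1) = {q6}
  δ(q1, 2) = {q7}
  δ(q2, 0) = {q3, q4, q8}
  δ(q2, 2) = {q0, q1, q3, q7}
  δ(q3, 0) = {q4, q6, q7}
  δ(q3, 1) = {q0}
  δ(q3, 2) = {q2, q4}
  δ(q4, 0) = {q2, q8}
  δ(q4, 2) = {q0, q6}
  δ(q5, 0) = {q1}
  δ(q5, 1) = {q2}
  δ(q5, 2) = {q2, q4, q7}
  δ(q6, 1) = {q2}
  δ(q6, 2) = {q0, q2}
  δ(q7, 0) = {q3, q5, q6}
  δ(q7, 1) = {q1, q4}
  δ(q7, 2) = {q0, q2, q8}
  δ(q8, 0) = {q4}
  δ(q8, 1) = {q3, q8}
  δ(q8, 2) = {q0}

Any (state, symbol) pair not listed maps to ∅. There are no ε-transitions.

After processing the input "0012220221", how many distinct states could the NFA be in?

8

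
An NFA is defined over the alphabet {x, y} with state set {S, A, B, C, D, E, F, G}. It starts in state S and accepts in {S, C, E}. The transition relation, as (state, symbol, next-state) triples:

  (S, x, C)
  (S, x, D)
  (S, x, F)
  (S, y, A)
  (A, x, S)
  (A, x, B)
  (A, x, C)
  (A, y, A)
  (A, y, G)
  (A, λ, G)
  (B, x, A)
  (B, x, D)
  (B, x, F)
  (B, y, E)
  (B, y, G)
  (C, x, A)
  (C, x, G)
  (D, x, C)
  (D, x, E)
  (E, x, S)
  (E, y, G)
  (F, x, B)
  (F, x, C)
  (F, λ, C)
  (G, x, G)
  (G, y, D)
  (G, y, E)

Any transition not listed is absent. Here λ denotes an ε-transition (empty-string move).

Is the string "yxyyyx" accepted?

Start in {S}.
Read 'y': S→{A}; union {A}; ε-closure = {A, G}.
Read 'x': A→{S, B, C}, G→{G}; now {S, B, C, G}.
Read 'y': S→{A}, B→{E, G}, C→∅, G→{D, E}; now {A, D, E, G}.
Read 'y': A→{A, G}, D→∅, E→{G}, G→{D, E}; now {A, D, E, G}.
Read 'y': A→{A, G}, D→∅, E→{G}, G→{D, E}; now {A, D, E, G}.
Read 'x': A→{S, B, C}, D→{C, E}, E→{S}, G→{G}; now {S, B, C, E, G}.
The final set {S, B, C, E, G} contains the accepting states S, C, E.

Yes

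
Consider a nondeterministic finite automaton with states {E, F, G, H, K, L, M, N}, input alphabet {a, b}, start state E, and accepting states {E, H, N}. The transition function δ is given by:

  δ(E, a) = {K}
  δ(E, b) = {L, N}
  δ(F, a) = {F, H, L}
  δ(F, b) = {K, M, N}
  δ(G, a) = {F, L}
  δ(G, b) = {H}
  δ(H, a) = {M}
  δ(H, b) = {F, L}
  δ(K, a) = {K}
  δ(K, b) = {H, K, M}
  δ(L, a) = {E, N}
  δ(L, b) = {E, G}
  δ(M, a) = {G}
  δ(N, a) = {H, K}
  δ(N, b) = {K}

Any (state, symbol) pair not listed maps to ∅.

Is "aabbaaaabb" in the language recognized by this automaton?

Start in {E}.
Read 'a': {E} → {K}.
Read 'a': {K} → {K}.
Read 'b': {K} → {H, K, M}.
Read 'b': {H, K, M} → {F, H, K, L, M}.
Read 'a': {F, H, K, L, M} → {E, F, G, H, K, L, M, N}.
Read 'a': {E, F, G, H, K, L, M, N} → {E, F, G, H, K, L, M, N}.
Read 'a': {E, F, G, H, K, L, M, N} → {E, F, G, H, K, L, M, N}.
Read 'a': {E, F, G, H, K, L, M, N} → {E, F, G, H, K, L, M, N}.
Read 'b': {E, F, G, H, K, L, M, N} → {E, F, G, H, K, L, M, N}.
Read 'b': {E, F, G, H, K, L, M, N} → {E, F, G, H, K, L, M, N}.
The final set {E, F, G, H, K, L, M, N} contains the accepting states E, H, N.

Yes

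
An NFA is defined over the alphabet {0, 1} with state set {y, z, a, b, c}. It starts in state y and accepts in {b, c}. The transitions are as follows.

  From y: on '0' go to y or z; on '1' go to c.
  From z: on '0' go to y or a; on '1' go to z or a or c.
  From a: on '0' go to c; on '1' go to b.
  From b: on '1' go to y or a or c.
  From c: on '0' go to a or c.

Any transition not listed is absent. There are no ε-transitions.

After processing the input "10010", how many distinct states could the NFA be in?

0

Start in {y}.
Read '1': y→{c}; now {c}.
Read '0': c→{a, c}; now {a, c}.
Read '0': a→{c}, c→{a, c}; now {a, c}.
Read '1': a→{b}, c→∅; now {b}.
Read '0': b→∅; now ∅.
That set has 0 states.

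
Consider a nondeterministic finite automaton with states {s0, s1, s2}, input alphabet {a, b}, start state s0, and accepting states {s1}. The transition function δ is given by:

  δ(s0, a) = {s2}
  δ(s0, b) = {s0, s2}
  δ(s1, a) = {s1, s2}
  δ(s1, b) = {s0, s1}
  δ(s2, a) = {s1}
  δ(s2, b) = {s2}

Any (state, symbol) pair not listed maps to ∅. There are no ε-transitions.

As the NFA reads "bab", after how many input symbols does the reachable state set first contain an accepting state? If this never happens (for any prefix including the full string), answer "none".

2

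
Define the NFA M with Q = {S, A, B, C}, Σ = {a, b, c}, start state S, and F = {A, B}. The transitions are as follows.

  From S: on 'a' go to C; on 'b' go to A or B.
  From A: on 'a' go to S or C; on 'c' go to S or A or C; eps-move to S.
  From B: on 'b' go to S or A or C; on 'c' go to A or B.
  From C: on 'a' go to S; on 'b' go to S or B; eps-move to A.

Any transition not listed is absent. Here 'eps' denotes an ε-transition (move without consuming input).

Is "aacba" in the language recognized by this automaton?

Yes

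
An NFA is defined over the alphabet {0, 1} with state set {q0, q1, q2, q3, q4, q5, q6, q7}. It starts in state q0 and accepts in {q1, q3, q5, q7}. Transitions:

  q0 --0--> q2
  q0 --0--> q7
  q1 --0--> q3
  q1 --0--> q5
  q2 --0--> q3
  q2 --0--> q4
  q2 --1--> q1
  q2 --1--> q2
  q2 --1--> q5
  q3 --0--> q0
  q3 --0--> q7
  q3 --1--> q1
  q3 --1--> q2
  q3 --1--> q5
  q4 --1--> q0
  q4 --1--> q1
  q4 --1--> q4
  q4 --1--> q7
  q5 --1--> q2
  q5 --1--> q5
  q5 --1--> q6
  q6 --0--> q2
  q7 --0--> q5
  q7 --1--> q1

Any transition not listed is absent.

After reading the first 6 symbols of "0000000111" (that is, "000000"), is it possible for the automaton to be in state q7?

Start in {q0}.
Read '0': {q0} → {q2, q7}.
Read '0': {q2, q7} → {q3, q4, q5}.
Read '0': {q3, q4, q5} → {q0, q7}.
Read '0': {q0, q7} → {q2, q5, q7}.
Read '0': {q2, q5, q7} → {q3, q4, q5}.
Read '0': {q3, q4, q5} → {q0, q7}.
State q7 is in {q0, q7}.

Yes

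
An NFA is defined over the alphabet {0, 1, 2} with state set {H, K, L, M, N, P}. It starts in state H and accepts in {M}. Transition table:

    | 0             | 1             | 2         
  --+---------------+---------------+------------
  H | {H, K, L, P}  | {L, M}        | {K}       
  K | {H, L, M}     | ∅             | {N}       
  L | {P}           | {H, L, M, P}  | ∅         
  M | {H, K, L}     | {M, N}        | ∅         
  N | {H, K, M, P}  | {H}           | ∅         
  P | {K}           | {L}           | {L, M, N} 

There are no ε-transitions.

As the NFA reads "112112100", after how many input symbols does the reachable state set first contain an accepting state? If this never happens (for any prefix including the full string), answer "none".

1

Start in {H}.
Read '1': {H} → {L, M}.
None of the earlier sets intersect F, but {L, M} does.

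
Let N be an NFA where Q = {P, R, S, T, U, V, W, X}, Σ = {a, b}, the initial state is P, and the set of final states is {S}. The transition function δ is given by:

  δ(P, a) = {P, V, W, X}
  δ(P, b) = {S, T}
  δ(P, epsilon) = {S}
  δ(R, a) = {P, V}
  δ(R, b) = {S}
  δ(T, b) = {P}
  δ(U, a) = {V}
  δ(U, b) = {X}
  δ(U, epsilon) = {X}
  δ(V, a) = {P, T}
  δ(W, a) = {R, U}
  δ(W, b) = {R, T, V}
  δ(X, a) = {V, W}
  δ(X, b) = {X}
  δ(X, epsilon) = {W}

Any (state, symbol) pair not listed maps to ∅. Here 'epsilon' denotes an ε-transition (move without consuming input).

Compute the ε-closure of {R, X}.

{R, W, X}

Begin with {R, X}.
ε-move X → W; add W.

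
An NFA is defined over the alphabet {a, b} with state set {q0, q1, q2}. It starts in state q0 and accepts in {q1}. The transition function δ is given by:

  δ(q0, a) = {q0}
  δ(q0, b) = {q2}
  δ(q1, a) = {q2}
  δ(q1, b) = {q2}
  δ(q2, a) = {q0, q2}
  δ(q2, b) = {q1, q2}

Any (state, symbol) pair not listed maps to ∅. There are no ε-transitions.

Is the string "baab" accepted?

Start in {q0}.
Read 'b': {q0} → {q2}.
Read 'a': {q2} → {q0, q2}.
Read 'a': {q0, q2} → {q0, q2}.
Read 'b': {q0, q2} → {q1, q2}.
The final set {q1, q2} contains the accepting state q1.

Yes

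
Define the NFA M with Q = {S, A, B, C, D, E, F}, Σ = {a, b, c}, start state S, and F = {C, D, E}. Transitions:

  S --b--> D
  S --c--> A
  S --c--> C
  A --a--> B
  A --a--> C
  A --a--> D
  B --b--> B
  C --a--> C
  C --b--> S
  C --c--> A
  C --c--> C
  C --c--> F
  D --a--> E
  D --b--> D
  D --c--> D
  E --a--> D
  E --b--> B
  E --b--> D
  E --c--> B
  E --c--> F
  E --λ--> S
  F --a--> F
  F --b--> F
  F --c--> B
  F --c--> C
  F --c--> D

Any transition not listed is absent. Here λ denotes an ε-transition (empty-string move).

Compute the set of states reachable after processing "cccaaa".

{S, C, D, E, F}

Start in {S}.
Read 'c': S→{A, C}; now {A, C}.
Read 'c': A→∅, C→{A, C, F}; now {A, C, F}.
Read 'c': A→∅, C→{A, C, F}, F→{B, C, D}; now {A, B, C, D, F}.
Read 'a': A→{B, C, D}, B→∅, C→{C}, D→{E}, F→{F}; union {B, C, D, E, F}; ε-closure = {S, B, C, D, E, F}.
Read 'a': S→∅, B→∅, C→{C}, D→{E}, E→{D}, F→{F}; union {C, D, E, F}; ε-closure = {S, C, D, E, F}.
Read 'a': S→∅, C→{C}, D→{E}, E→{D}, F→{F}; union {C, D, E, F}; ε-closure = {S, C, D, E, F}.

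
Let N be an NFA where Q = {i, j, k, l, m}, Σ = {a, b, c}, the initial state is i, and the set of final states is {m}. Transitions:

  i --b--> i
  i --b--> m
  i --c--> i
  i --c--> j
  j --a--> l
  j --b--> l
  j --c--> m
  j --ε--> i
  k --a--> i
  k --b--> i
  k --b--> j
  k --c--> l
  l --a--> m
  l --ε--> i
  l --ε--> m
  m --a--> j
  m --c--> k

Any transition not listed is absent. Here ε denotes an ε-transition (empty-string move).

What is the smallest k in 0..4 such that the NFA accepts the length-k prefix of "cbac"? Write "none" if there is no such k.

2

Start in {i}.
Read 'c': {i} → {i, j}.
Read 'b': {i, j} → {i, l, m}.
None of the earlier sets intersect F, but {i, l, m} does.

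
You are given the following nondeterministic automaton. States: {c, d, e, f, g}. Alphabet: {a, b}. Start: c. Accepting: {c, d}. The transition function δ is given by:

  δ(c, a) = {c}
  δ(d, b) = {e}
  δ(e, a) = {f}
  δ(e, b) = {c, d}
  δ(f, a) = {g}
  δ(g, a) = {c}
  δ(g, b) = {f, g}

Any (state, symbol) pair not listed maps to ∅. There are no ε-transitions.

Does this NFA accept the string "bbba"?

No

Start in {c}.
Read 'b': {c} → ∅.
The set is empty and remains empty for the remaining 3 symbols.
The final set ∅ contains no accepting state.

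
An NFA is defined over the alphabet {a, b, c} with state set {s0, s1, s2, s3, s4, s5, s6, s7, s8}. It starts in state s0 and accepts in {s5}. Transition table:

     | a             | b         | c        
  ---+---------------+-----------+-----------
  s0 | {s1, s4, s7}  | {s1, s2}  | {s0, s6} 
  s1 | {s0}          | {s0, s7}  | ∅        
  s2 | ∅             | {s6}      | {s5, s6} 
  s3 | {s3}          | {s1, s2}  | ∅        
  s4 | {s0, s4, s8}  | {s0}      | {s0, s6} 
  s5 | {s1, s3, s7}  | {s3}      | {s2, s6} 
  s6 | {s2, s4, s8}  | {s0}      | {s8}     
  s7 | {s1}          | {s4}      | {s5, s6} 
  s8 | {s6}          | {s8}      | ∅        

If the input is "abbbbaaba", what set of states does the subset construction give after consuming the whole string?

Start in {s0}.
Read 'a': {s0} → {s1, s4, s7}.
Read 'b': {s1, s4, s7} → {s0, s4, s7}.
Read 'b': {s0, s4, s7} → {s0, s1, s2, s4}.
Read 'b': {s0, s1, s2, s4} → {s0, s1, s2, s6, s7}.
Read 'b': {s0, s1, s2, s6, s7} → {s0, s1, s2, s4, s6, s7}.
Read 'a': {s0, s1, s2, s4, s6, s7} → {s0, s1, s2, s4, s7, s8}.
Read 'a': {s0, s1, s2, s4, s7, s8} → {s0, s1, s4, s6, s7, s8}.
Read 'b': {s0, s1, s4, s6, s7, s8} → {s0, s1, s2, s4, s7, s8}.
Read 'a': {s0, s1, s2, s4, s7, s8} → {s0, s1, s4, s6, s7, s8}.

{s0, s1, s4, s6, s7, s8}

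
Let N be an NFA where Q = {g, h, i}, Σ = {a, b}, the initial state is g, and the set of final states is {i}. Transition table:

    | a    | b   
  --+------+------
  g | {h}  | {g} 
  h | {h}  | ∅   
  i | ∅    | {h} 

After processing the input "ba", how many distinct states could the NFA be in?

Start in {g}.
Read 'b': {g} → {g}.
Read 'a': {g} → {h}.
That set has 1 state.

1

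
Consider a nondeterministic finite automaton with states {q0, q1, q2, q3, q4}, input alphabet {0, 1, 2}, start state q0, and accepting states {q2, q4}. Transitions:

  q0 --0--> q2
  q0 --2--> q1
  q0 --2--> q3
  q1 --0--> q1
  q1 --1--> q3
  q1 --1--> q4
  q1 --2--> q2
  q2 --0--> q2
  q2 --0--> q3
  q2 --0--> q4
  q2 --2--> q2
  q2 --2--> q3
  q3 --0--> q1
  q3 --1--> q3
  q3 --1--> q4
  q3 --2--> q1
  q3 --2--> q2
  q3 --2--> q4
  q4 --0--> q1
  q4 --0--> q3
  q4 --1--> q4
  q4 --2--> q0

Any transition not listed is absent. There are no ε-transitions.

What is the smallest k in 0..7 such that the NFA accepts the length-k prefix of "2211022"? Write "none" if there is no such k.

Start in {q0}.
Read '2': {q0} → {q1, q3}.
Read '2': {q1, q3} → {q1, q2, q4}.
None of the earlier sets intersect F, but {q1, q2, q4} does.

2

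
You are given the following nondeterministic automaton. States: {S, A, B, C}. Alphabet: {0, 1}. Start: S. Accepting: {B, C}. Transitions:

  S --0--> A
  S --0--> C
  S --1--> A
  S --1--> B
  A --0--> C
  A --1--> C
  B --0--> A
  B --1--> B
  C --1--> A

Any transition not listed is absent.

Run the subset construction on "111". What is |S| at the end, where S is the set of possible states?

2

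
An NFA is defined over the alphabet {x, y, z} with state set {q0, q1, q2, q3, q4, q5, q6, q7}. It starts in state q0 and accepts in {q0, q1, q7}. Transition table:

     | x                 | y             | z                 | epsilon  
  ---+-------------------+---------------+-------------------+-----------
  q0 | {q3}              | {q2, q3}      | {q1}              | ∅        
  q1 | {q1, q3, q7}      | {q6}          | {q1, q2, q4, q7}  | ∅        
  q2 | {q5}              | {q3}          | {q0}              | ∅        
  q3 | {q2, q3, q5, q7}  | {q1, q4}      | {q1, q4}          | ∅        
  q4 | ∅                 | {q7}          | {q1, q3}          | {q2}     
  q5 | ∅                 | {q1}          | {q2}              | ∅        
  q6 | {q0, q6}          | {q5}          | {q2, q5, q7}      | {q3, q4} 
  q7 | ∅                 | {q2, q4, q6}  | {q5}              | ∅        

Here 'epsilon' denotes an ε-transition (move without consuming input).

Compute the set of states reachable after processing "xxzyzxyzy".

{q1, q2, q3, q4, q6, q7}

Start in {q0}.
Read 'x': q0→{q3}; now {q3}.
Read 'x': q3→{q2, q3, q5, q7}; now {q2, q3, q5, q7}.
Read 'z': q2→{q0}, q3→{q1, q4}, q5→{q2}, q7→{q5}; now {q0, q1, q2, q4, q5}.
Read 'y': q0→{q2, q3}, q1→{q6}, q2→{q3}, q4→{q7}, q5→{q1}; union {q1, q2, q3, q6, q7}; ε-closure = {q1, q2, q3, q4, q6, q7}.
Read 'z': q1→{q1, q2, q4, q7}, q2→{q0}, q3→{q1, q4}, q4→{q1, q3}, q6→{q2, q5, q7}, q7→{q5}; now {q0, q1, q2, q3, q4, q5, q7}.
Read 'x': q0→{q3}, q1→{q1, q3, q7}, q2→{q5}, q3→{q2, q3, q5, q7}, q4→∅, q5→∅, q7→∅; now {q1, q2, q3, q5, q7}.
Read 'y': q1→{q6}, q2→{q3}, q3→{q1, q4}, q5→{q1}, q7→{q2, q4, q6}; now {q1, q2, q3, q4, q6}.
Read 'z': q1→{q1, q2, q4, q7}, q2→{q0}, q3→{q1, q4}, q4→{q1, q3}, q6→{q2, q5, q7}; now {q0, q1, q2, q3, q4, q5, q7}.
Read 'y': q0→{q2, q3}, q1→{q6}, q2→{q3}, q3→{q1, q4}, q4→{q7}, q5→{q1}, q7→{q2, q4, q6}; now {q1, q2, q3, q4, q6, q7}.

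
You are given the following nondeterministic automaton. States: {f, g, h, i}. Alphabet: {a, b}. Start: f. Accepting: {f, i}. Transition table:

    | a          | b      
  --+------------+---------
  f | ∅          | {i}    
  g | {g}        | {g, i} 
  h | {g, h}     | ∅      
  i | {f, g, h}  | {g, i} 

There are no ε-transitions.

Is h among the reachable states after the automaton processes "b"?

No

Start in {f}.
Read 'b': f→{i}; now {i}.
State h is not in {i}.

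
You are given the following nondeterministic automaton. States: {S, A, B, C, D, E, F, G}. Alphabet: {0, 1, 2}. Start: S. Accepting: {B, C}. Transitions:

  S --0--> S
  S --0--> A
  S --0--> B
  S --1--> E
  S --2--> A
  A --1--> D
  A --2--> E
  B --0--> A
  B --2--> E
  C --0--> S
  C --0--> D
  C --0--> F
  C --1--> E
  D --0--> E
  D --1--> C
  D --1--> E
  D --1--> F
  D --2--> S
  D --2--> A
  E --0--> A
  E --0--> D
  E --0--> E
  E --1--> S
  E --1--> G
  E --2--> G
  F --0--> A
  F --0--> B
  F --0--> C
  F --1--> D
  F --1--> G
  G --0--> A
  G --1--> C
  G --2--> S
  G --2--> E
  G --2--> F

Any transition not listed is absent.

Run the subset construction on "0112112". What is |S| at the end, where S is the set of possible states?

5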